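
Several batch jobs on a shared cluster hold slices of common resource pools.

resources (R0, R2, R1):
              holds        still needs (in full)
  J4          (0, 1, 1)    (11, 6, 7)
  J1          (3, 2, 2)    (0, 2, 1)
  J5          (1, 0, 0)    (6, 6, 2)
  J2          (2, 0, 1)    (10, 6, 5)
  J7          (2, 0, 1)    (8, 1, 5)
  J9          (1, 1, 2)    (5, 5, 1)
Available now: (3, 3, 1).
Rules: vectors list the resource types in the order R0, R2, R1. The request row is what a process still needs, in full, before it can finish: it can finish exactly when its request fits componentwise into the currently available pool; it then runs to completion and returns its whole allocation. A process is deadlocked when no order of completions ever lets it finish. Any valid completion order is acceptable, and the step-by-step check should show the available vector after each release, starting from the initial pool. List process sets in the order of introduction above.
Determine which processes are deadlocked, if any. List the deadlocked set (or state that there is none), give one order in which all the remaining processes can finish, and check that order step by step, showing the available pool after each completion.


The deadlocked set is empty.
Key observation: there is always a runnable process — J1 first — so the state unwinds completely.
A valid finishing order for the others: J1, J9, J5, J7, J2, J4. Walking it through:
  pool = (3, 3, 1)
  J1 needs (0, 2, 1) <= (3, 3, 1) -> finishes; pool += (3, 2, 2) = (6, 5, 3)
  J9 needs (5, 5, 1) <= (6, 5, 3) -> finishes; pool += (1, 1, 2) = (7, 6, 5)
  J5 needs (6, 6, 2) <= (7, 6, 5) -> finishes; pool += (1, 0, 0) = (8, 6, 5)
  J7 needs (8, 1, 5) <= (8, 6, 5) -> finishes; pool += (2, 0, 1) = (10, 6, 6)
  J2 needs (10, 6, 5) <= (10, 6, 6) -> finishes; pool += (2, 0, 1) = (12, 6, 7)
  J4 needs (11, 6, 7) <= (12, 6, 7) -> finishes; pool += (0, 1, 1) = (12, 7, 8)


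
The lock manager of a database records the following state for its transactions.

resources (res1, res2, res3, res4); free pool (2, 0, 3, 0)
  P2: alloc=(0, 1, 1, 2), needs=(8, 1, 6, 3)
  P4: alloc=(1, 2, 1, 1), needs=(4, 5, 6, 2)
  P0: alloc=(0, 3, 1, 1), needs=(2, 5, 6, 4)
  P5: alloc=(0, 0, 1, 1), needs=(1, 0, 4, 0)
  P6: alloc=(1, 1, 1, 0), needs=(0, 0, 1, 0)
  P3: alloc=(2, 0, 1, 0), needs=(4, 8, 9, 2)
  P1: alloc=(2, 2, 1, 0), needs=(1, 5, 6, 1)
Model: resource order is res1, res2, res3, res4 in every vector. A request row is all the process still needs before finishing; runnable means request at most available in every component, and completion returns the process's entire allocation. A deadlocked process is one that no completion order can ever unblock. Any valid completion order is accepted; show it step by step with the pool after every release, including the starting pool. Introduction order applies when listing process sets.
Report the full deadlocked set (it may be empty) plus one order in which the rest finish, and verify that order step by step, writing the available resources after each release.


Deadlocked: P2, P4, P0, P3 and P1.
Key observation: the wall is res3: completing P6, P5 brings the pool only to (3, 1, 5, 1), and all the rest need more.
One completion order for the rest: P6, P5. Walking it through:
  pool = (2, 0, 3, 0)
  P6: need (0, 0, 1, 0) fits (2, 0, 3, 0); releases (1, 1, 1, 0), pool now (3, 1, 4, 0)
  P5: need (1, 0, 4, 0) fits (3, 1, 4, 0); releases (0, 0, 1, 1), pool now (3, 1, 5, 1)
The stuck group stays short no matter what:
  P2 cannot run: need (8, 1, 6, 3) vs free (3, 1, 5, 1) (insufficient res1, res3 and res4)
  P4 cannot run: need (4, 5, 6, 2) vs free (3, 1, 5, 1) (insufficient res1, res2, res3 and res4)
  P0 cannot run: need (2, 5, 6, 4) vs free (3, 1, 5, 1) (insufficient res2, res3 and res4)
  P3 cannot run: need (4, 8, 9, 2) vs free (3, 1, 5, 1) (insufficient res1, res2, res3 and res4)
  P1 cannot run: need (1, 5, 6, 1) vs free (3, 1, 5, 1) (insufficient res2 and res3)


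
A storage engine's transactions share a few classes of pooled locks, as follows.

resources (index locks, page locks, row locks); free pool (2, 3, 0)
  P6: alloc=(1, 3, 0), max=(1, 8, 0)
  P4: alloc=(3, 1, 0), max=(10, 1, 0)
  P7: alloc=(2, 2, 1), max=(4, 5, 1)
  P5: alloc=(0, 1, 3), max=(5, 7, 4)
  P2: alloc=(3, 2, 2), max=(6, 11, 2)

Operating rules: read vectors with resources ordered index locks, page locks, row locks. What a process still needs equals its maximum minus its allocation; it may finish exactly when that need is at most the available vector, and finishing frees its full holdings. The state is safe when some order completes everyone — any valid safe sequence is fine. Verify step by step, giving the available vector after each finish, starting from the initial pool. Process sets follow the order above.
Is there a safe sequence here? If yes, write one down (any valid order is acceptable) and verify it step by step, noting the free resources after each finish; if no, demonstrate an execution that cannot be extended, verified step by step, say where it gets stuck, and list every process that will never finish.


The state is SAFE; one workable sequence: P7, P6, P5, P2, P4.
Key observation: the first exact fit in this order is P7 — it needs (2, 3, 0) with (2, 3, 0) free, meeting a requested resource to the last unit.
Check, step by step:
  pool = (2, 3, 0)
  P7 needs (2, 3, 0) <= (2, 3, 0) -> finishes; pool += (2, 2, 1) = (4, 5, 1)
  P6 needs (0, 5, 0) <= (4, 5, 1) -> finishes; pool += (1, 3, 0) = (5, 8, 1)
  P5 needs (5, 6, 1) <= (5, 8, 1) -> finishes; pool += (0, 1, 3) = (5, 9, 4)
  P2 needs (3, 9, 0) <= (5, 9, 4) -> finishes; pool += (3, 2, 2) = (8, 11, 6)
  P4 needs (7, 0, 0) <= (8, 11, 6) -> finishes; pool += (3, 1, 0) = (11, 12, 6)


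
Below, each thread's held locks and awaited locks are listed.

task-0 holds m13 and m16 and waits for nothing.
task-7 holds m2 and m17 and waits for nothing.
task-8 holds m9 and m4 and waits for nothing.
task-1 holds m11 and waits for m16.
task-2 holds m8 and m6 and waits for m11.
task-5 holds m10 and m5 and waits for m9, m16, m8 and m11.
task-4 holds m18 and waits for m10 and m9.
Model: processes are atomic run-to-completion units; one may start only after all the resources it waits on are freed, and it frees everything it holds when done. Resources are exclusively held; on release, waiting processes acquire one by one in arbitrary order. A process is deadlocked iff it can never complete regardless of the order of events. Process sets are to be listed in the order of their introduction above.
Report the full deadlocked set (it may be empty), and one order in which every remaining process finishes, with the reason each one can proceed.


No process is deadlocked.
Key observation: the wait relation is loop-free; peeling off processes with no waits unwinds the whole state.
A valid finishing order for the others: task-7, task-0, task-1, task-2, task-8, task-5, task-4.
Verifying each step:
  task-7 waits on nothing -> runs at once and releases m2 and m17
  task-0 waits on nothing -> runs at once and releases m13 and m16
  run task-1 (all its waits — m16 — are resolved); releases m11
  run task-2 (all its waits — m11 — are resolved); releases m8 and m6
  task-8 waits on nothing -> runs at once and releases m9 and m4
  run task-5 (all its waits — m9, m16, m8 and m11 — are resolved); releases m10 and m5
  run task-4 (all its waits — m10 and m9 — are resolved); releases m18


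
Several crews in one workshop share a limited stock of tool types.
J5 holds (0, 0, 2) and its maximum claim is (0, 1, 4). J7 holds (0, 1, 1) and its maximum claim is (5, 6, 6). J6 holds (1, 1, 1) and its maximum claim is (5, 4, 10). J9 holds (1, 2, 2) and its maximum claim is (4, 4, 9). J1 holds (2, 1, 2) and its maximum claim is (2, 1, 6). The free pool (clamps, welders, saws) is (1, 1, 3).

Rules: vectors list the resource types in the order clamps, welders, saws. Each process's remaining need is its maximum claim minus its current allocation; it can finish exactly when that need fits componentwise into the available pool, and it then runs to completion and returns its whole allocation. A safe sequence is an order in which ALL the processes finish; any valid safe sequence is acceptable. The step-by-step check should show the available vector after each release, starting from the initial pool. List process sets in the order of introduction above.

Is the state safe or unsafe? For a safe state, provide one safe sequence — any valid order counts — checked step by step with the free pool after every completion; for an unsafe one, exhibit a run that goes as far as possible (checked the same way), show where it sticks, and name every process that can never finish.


SAFE, for example via the order J5, J1, J9, J6, J7.
Key observation: at J5 the run first touches a limit — (0, 1, 2) against (1, 1, 3), exact on a resource it actually requests.
Check, step by step:
  pool = (1, 1, 3)
  J5: need (0, 1, 2) fits (1, 1, 3); releases (0, 0, 2), pool now (1, 1, 5)
  J1: need (0, 0, 4) fits (1, 1, 5); releases (2, 1, 2), pool now (3, 2, 7)
  J9: need (3, 2, 7) fits (3, 2, 7); releases (1, 2, 2), pool now (4, 4, 9)
  J6: need (4, 3, 9) fits (4, 4, 9); releases (1, 1, 1), pool now (5, 5, 10)
  J7: need (5, 5, 5) fits (5, 5, 10); releases (0, 1, 1), pool now (5, 6, 11)


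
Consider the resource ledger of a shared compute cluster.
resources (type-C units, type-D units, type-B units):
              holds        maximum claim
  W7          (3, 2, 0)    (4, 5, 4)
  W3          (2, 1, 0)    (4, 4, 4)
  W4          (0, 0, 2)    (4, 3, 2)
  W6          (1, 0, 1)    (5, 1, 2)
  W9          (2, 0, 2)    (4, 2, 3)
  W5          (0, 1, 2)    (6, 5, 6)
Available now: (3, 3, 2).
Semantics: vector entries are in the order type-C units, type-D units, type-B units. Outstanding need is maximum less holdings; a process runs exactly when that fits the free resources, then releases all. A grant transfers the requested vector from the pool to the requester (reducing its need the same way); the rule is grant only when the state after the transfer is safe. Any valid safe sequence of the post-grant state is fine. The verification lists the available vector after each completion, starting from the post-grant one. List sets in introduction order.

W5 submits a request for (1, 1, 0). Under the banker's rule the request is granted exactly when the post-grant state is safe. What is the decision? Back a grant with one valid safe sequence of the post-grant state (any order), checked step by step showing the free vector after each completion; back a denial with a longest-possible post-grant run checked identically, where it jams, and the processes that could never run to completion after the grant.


DENY: after the grant no complete ordering would exist.
Key observation: type-D units is the bottleneck — with W9, W6 done the pool holds (5, 2, 5), short of every remaining need.
On the post-grant state, W9, W6 is a maximal run — nothing extends it. Step-by-step check:
  pool = (2, 2, 2)
  W9 needs (2, 2, 1) <= (2, 2, 2) -> finishes; pool += (2, 0, 2) = (4, 2, 4)
  W6 needs (4, 1, 1) <= (4, 2, 4) -> finishes; pool += (1, 0, 1) = (5, 2, 5)
  blocked: W7 wants (1, 3, 4), pool (5, 2, 5) — not enough type-D units
  blocked: W3 wants (2, 3, 4), pool (5, 2, 5) — not enough type-D units
  blocked: W4 wants (4, 3, 0), pool (5, 2, 5) — not enough type-D units
  blocked: W5 wants (5, 3, 4), pool (5, 2, 5) — not enough type-D units
Had the request been granted, W7, W3, W4 and W5 could never finish.


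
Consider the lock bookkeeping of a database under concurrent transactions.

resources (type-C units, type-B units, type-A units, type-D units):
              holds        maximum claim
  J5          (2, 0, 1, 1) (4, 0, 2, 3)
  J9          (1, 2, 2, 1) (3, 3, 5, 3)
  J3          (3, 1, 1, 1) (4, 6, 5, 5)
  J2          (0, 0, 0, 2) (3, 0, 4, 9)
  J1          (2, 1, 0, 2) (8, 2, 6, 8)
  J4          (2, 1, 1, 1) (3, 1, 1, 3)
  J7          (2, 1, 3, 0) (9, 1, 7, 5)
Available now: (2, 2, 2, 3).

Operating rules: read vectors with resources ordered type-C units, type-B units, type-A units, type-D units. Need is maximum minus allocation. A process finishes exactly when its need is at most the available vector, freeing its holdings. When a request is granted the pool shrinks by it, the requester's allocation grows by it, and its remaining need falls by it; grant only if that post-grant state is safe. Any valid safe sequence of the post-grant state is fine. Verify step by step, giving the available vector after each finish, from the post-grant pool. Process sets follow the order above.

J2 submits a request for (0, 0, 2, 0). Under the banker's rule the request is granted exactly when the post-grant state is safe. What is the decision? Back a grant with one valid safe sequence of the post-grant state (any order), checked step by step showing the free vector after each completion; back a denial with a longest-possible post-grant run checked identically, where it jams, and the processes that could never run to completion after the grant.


DENY. Granting would leave the state unsafe.
Key observation: after J4, J5 the pool peaks at (6, 3, 2, 5), and each blocked process is short somewhere: J9 on type-A units; J3 on type-B units, type-A units; J2 on type-D units; J1 on type-A units, type-D units; J7 on type-C units, type-A units.
Pretend the grant happened; the run J4, J5 goes as far as possible. Walking it through:
  pool = (2, 2, 0, 3)
  run J4 (needs (1, 0, 0, 2), free (2, 2, 0, 3)); after release of (2, 1, 1, 1) the pool is (4, 3, 1, 4)
  run J5 (needs (2, 0, 1, 2), free (4, 3, 1, 4)); after release of (2, 0, 1, 1) the pool is (6, 3, 2, 5)
  J9 cannot run: need (2, 1, 3, 2) vs free (6, 3, 2, 5) (insufficient type-A units)
  J3 cannot run: need (1, 5, 4, 4) vs free (6, 3, 2, 5) (insufficient type-B units and type-A units)
  J2 cannot run: need (3, 0, 2, 7) vs free (6, 3, 2, 5) (insufficient type-D units)
  J1 cannot run: need (6, 1, 6, 6) vs free (6, 3, 2, 5) (insufficient type-A units and type-D units)
  J7 cannot run: need (7, 0, 4, 5) vs free (6, 3, 2, 5) (insufficient type-C units and type-A units)
Processes that could never finish after the grant: J9, J3, J2, J1 and J7.


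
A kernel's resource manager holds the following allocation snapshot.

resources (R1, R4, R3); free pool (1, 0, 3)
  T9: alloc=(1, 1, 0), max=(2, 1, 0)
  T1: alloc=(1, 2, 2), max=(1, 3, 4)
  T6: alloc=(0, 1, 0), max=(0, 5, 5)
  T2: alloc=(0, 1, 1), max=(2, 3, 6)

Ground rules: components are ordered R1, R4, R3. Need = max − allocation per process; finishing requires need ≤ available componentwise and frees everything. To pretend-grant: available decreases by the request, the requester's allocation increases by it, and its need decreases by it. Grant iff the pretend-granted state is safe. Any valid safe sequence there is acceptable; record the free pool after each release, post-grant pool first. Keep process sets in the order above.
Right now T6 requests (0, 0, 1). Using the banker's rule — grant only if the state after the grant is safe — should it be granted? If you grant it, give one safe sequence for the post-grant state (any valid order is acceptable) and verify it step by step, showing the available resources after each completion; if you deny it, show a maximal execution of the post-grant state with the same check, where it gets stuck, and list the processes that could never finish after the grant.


DENY. Granting would leave the state unsafe.
Key observation: after T9, T1 the pool peaks at (3, 3, 4), and each blocked process is short somewhere: T6 on R4; T2 on R3.
After a pretend grant, a maximal execution: T9, T1 — then nothing else fits. Check, step by step:
  pool = (1, 0, 2)
  run T9 (needs (1, 0, 0), free (1, 0, 2)); after release of (1, 1, 0) the pool is (2, 1, 2)
  run T1 (needs (0, 1, 2), free (2, 1, 2)); after release of (1, 2, 2) the pool is (3, 3, 4)
  blocked: T6 wants (0, 4, 4), pool (3, 3, 4) — not enough R4
  blocked: T2 wants (2, 2, 5), pool (3, 3, 4) — not enough R3
Processes that could never finish after the grant: T6 and T2.


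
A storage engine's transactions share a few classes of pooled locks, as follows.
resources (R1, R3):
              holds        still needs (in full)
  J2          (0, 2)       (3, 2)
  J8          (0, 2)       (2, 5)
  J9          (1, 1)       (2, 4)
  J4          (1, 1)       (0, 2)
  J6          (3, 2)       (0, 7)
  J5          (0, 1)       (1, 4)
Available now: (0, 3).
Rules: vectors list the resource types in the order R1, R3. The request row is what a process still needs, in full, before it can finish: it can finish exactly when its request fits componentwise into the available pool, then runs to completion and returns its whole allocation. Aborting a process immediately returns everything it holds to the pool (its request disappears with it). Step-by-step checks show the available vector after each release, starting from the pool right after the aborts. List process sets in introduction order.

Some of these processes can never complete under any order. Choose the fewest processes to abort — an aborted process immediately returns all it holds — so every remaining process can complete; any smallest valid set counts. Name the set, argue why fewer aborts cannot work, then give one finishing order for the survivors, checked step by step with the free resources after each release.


Abort J8.
Key observation: before aborting J8, J6 was permanently blocked — no order could ever run it; afterwards it completes at step 3.
Why nothing smaller works: aborting no one leaves the state deadlocked as given.
Survivors finish in the order: J4, J5, J6, J9, J2. Step-by-step check (pool after the aborts first):
  pool = (0, 5)
  J4: need (0, 2) fits (0, 5); releases (1, 1), pool now (1, 6)
  J5: need (1, 4) fits (1, 6); releases (0, 1), pool now (1, 7)
  J6: need (0, 7) fits (1, 7); releases (3, 2), pool now (4, 9)
  J9: need (2, 4) fits (4, 9); releases (1, 1), pool now (5, 10)
  J2: need (3, 2) fits (5, 10); releases (0, 2), pool now (5, 12)


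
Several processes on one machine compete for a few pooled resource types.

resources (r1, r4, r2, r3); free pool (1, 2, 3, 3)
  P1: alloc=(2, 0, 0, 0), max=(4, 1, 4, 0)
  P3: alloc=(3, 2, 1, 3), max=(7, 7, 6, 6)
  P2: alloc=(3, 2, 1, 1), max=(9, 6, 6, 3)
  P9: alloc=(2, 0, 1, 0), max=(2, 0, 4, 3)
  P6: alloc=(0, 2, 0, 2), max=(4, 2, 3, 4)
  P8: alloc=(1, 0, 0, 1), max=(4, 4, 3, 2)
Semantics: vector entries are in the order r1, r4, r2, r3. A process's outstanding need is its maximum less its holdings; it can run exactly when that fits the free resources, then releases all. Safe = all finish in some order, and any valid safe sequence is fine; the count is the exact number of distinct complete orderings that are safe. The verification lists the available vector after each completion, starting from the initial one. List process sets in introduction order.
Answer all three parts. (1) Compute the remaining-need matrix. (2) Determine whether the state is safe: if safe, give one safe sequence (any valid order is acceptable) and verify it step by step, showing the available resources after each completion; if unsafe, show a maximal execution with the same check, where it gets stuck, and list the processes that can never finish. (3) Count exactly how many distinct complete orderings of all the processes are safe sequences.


(1) Outstanding need per process (order r1, r4, r2, r3):
  P1: (2, 1, 4, 0)
  P3: (4, 5, 5, 3)
  P2: (6, 4, 5, 2)
  P9: (0, 0, 3, 3)
  P6: (4, 0, 3, 2)
  P8: (3, 4, 3, 1)
(2) The state is UNSAFE.
Key observation: r2 is the bottleneck — with P9, P1, P6, P8 done the pool holds (6, 4, 4, 6), short of every remaining need.
A maximal execution: P9, P1, P6, P8 — then nothing else fits. Check, step by step:
  pool = (1, 2, 3, 3)
  P9 needs (0, 0, 3, 3) <= (1, 2, 3, 3) -> finishes; pool += (2, 0, 1, 0) = (3, 2, 4, 3)
  P1 needs (2, 1, 4, 0) <= (3, 2, 4, 3) -> finishes; pool += (2, 0, 0, 0) = (5, 2, 4, 3)
  P6 needs (4, 0, 3, 2) <= (5, 2, 4, 3) -> finishes; pool += (0, 2, 0, 2) = (5, 4, 4, 5)
  P8 needs (3, 4, 3, 1) <= (5, 4, 4, 5) -> finishes; pool += (1, 0, 0, 1) = (6, 4, 4, 6)
  blocked: P3 wants (4, 5, 5, 3), pool (6, 4, 4, 6) — not enough r4 and r2
  blocked: P2 wants (6, 4, 5, 2), pool (6, 4, 4, 6) — not enough r2
Never able to finish: P3 and P2.
(3) Exactly 0 of the possible complete orderings are safe sequences.


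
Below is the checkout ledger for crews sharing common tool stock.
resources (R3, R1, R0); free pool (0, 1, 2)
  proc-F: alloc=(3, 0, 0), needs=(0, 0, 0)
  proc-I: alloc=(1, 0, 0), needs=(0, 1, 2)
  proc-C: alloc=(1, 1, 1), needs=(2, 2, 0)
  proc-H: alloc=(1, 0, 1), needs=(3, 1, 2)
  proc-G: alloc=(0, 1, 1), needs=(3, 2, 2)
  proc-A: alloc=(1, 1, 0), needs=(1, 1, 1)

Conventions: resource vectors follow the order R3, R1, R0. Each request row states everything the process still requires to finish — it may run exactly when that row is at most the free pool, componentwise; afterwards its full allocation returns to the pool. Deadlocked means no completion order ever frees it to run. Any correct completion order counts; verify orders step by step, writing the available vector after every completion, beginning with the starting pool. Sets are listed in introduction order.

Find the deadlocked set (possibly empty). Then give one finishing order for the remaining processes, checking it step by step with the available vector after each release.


Nothing here is deadlocked.
Key observation: proc-I can run right away; the returned allocation unlocks the remaining processes in turn.
One completion order for the rest: proc-I, proc-F, proc-A, proc-H, proc-G, proc-C. Check, step by step:
  pool = (0, 1, 2)
  run proc-I (needs (0, 1, 2), free (0, 1, 2)); after release of (1, 0, 0) the pool is (1, 1, 2)
  run proc-F (needs (0, 0, 0), free (1, 1, 2)); after release of (3, 0, 0) the pool is (4, 1, 2)
  run proc-A (needs (1, 1, 1), free (4, 1, 2)); after release of (1, 1, 0) the pool is (5, 2, 2)
  run proc-H (needs (3, 1, 2), free (5, 2, 2)); after release of (1, 0, 1) the pool is (6, 2, 3)
  run proc-G (needs (3, 2, 2), free (6, 2, 3)); after release of (0, 1, 1) the pool is (6, 3, 4)
  run proc-C (needs (2, 2, 0), free (6, 3, 4)); after release of (1, 1, 1) the pool is (7, 4, 5)


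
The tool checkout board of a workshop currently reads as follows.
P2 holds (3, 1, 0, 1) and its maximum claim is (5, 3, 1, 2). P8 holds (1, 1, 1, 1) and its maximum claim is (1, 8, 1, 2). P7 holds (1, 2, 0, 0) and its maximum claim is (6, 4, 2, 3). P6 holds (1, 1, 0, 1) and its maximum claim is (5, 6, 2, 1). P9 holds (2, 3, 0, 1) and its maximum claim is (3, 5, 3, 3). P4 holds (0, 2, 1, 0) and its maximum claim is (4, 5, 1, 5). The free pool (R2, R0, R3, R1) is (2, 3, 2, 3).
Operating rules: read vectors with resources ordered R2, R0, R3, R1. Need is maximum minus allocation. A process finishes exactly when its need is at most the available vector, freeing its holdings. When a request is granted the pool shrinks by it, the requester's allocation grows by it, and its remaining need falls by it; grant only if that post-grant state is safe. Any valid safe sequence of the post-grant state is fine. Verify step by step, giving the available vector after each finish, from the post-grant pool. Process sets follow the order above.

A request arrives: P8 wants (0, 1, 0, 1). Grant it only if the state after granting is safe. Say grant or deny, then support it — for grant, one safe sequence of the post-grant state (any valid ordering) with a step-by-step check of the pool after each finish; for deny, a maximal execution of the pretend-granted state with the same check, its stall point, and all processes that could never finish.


GRANT. The post-grant state is safe; one safe sequence: P2, P7, P6, P8, P4, P9.
Key observation: the transfer keeps a workable pool ((2, 2, 2, 2)); P2 starts the safe sequence.
Check on the post-grant state, step by step:
  pool = (2, 2, 2, 2)
  P2 needs (2, 2, 1, 1) <= (2, 2, 2, 2) -> finishes; pool += (3, 1, 0, 1) = (5, 3, 2, 3)
  P7 needs (5, 2, 2, 3) <= (5, 3, 2, 3) -> finishes; pool += (1, 2, 0, 0) = (6, 5, 2, 3)
  P6 needs (4, 5, 2, 0) <= (6, 5, 2, 3) -> finishes; pool += (1, 1, 0, 1) = (7, 6, 2, 4)
  P8 needs (0, 6, 0, 0) <= (7, 6, 2, 4) -> finishes; pool += (1, 2, 1, 2) = (8, 8, 3, 6)
  P4 needs (4, 3, 0, 5) <= (8, 8, 3, 6) -> finishes; pool += (0, 2, 1, 0) = (8, 10, 4, 6)
  P9 needs (1, 2, 3, 2) <= (8, 10, 4, 6) -> finishes; pool += (2, 3, 0, 1) = (10, 13, 4, 7)


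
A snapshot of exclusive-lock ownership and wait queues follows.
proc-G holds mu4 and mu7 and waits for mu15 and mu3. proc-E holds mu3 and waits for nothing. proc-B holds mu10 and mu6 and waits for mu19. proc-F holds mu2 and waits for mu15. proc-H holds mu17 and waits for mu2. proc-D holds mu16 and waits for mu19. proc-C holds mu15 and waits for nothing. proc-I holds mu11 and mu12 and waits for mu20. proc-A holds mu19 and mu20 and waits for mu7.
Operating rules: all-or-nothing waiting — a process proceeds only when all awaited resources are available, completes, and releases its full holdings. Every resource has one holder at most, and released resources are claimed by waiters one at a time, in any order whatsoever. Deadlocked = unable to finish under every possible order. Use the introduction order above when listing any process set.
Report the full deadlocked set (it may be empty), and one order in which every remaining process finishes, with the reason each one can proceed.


The deadlocked set is empty.
Key observation: there is no circular wait here — follow any chain and it reaches a process that is free to run now.
A valid finishing order for the others: proc-E, proc-C, proc-G, proc-A, proc-D, proc-F, proc-B, proc-I, proc-H.
Walking it through:
  run proc-E (it waits on nothing); releases mu3
  run proc-C (it waits on nothing); releases mu15
  proc-G: everything it awaited (mu15 and mu3) is free; runs, freeing mu4 and mu7
  proc-A: everything it awaited (mu7) is free; runs, freeing mu19 and mu20
  proc-D: everything it awaited (mu19) is free; runs, freeing mu16
  proc-F: everything it awaited (mu15) is free; runs, freeing mu2
  proc-B: everything it awaited (mu19) is free; runs, freeing mu10 and mu6
  proc-I: everything it awaited (mu20) is free; runs, freeing mu11 and mu12
  proc-H: everything it awaited (mu2) is free; runs, freeing mu17


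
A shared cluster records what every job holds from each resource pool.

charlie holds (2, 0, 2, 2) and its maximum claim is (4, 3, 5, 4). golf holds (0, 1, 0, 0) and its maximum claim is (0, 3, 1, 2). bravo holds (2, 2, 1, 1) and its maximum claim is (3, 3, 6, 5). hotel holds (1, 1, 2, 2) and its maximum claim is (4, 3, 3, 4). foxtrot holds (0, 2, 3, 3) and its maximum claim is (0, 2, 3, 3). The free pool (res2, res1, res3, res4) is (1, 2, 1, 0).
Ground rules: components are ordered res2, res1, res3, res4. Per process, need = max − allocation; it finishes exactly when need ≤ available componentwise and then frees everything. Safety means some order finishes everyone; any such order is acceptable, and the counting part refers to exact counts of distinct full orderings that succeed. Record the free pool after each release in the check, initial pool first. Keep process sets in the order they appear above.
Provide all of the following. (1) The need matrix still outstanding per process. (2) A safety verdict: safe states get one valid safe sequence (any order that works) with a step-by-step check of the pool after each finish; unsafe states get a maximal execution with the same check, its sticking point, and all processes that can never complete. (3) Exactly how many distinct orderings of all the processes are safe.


(1) Remaining need (order res2, res1, res3, res4):
  charlie: (2, 3, 3, 2)
  golf: (0, 2, 1, 2)
  bravo: (1, 1, 5, 4)
  hotel: (3, 2, 1, 2)
  foxtrot: (0, 0, 0, 0)
(2) UNSAFE — no complete ordering exists.
Key observation: after foxtrot, golf the pool peaks at (1, 5, 4, 3), and each blocked process is short somewhere: charlie on res2; bravo on res3, res4; hotel on res2.
A maximal execution: foxtrot, golf — then nothing else fits. Walking it through:
  pool = (1, 2, 1, 0)
  foxtrot needs (0, 0, 0, 0) <= (1, 2, 1, 0) -> finishes; pool += (0, 2, 3, 3) = (1, 4, 4, 3)
  golf needs (0, 2, 1, 2) <= (1, 4, 4, 3) -> finishes; pool += (0, 1, 0, 0) = (1, 5, 4, 3)
  charlie cannot run: need (2, 3, 3, 2) vs free (1, 5, 4, 3) (insufficient res2)
  bravo cannot run: need (1, 1, 5, 4) vs free (1, 5, 4, 3) (insufficient res3 and res4)
  hotel cannot run: need (3, 2, 1, 2) vs free (1, 5, 4, 3) (insufficient res2)
Processes that can never finish: charlie, bravo and hotel.
(3) The exact count: 0 of the possible complete orderings are safe sequences.


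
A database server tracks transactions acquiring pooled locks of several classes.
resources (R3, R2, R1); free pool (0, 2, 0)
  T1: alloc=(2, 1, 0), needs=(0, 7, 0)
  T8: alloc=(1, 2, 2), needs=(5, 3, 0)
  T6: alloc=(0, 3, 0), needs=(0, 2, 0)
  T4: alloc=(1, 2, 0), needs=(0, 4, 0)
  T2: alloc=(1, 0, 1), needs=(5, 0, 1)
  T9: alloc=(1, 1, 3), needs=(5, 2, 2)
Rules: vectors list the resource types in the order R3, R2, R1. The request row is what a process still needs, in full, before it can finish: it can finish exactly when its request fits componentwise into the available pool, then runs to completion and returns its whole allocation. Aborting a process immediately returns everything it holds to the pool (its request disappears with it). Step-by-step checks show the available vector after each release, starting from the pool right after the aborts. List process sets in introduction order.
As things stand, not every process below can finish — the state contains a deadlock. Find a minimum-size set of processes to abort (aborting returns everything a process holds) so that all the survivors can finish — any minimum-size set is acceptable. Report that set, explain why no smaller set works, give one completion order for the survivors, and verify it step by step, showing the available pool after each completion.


Minimum abort set: T2 and T9.
Key observation: T8 had no path to completion before; after the abort of T2 and T9 ((2, 1, 4) returned), step 4 is where it fits.
Minimality, checking each single-abort alternative: T1 alone leaves T8 blocked (short on R3); T8 alone leaves T2 blocked (short on R3); T6 alone leaves T8 blocked (short on R3); T4 alone leaves T8 blocked (short on R3); T2 alone leaves T8 blocked (short on R3); T9 alone leaves T8 blocked (short on R3).
One survivor order: T6, T4, T1, T8. Walking it through (post-abort pool first):
  pool = (2, 3, 4)
  run T6 (needs (0, 2, 0), free (2, 3, 4)); after release of (0, 3, 0) the pool is (2, 6, 4)
  run T4 (needs (0, 4, 0), free (2, 6, 4)); after release of (1, 2, 0) the pool is (3, 8, 4)
  run T1 (needs (0, 7, 0), free (3, 8, 4)); after release of (2, 1, 0) the pool is (5, 9, 4)
  run T8 (needs (5, 3, 0), free (5, 9, 4)); after release of (1, 2, 2) the pool is (6, 11, 6)


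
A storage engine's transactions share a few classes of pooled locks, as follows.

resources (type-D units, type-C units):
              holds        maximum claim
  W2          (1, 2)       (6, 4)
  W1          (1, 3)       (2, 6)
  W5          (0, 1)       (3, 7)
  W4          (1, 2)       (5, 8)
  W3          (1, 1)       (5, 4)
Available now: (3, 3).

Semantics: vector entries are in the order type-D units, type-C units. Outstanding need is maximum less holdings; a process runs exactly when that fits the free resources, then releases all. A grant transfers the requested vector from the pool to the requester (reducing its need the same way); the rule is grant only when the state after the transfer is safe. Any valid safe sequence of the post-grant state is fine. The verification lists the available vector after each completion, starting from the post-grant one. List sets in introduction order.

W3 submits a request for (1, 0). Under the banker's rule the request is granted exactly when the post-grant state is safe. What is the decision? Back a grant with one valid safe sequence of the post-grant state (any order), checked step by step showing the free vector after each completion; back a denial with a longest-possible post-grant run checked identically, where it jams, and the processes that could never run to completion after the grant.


GRANT: granting preserves safety; a valid post-grant sequence is W1, W3, W5, W2, W4.
Key observation: the grant leaves (2, 3) free — enough for W1, whose release restarts the cascade.
Check on the post-grant state, step by step:
  pool = (2, 3)
  run W1 (needs (1, 3), free (2, 3)); after release of (1, 3) the pool is (3, 6)
  run W3 (needs (3, 3), free (3, 6)); after release of (2, 1) the pool is (5, 7)
  run W5 (needs (3, 6), free (5, 7)); after release of (0, 1) the pool is (5, 8)
  run W2 (needs (5, 2), free (5, 8)); after release of (1, 2) the pool is (6, 10)
  run W4 (needs (4, 6), free (6, 10)); after release of (1, 2) the pool is (7, 12)


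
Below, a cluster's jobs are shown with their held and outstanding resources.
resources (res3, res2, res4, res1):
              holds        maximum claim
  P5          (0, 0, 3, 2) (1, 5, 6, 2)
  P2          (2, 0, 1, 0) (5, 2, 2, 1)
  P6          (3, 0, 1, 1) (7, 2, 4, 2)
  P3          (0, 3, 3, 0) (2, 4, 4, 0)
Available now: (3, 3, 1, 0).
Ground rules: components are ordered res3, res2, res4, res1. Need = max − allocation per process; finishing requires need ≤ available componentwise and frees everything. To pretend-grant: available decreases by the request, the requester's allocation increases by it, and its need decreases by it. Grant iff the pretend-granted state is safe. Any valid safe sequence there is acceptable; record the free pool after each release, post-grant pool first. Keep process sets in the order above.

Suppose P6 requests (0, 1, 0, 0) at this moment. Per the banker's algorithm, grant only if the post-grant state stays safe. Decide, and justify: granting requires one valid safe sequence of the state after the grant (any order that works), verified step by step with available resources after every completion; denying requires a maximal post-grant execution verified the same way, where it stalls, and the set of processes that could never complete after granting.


GRANT — the state after the grant stays safe, e.g. via P3, P5, P2, P6.
Key observation: granting shrinks the pool to (3, 2, 1, 0), yet P3 still fits and the chain goes through.
Step-by-step check of the post-grant state:
  pool = (3, 2, 1, 0)
  P3 needs (2, 1, 1, 0) <= (3, 2, 1, 0) -> finishes; pool += (0, 3, 3, 0) = (3, 5, 4, 0)
  P5 needs (1, 5, 3, 0) <= (3, 5, 4, 0) -> finishes; pool += (0, 0, 3, 2) = (3, 5, 7, 2)
  P2 needs (3, 2, 1, 1) <= (3, 5, 7, 2) -> finishes; pool += (2, 0, 1, 0) = (5, 5, 8, 2)
  P6 needs (4, 1, 3, 1) <= (5, 5, 8, 2) -> finishes; pool += (3, 1, 1, 1) = (8, 6, 9, 3)


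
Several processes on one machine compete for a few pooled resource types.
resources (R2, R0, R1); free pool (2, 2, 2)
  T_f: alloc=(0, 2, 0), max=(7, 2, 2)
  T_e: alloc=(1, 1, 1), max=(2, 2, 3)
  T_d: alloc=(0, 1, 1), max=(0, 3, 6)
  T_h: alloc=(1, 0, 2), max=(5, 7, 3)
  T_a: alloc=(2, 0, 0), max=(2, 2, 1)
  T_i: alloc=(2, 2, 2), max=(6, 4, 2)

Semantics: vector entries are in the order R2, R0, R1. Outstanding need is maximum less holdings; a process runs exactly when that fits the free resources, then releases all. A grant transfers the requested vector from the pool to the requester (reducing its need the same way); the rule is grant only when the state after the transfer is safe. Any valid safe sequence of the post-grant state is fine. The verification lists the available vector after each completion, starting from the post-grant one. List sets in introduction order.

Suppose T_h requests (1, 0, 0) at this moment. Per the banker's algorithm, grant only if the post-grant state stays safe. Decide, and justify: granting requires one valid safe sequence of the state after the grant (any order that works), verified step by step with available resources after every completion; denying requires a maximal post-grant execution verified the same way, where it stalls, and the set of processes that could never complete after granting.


DENY. Granting would leave the state unsafe.
Key observation: after T_a, T_e, T_i, T_d the pool peaks at (6, 6, 6), and each blocked process is short somewhere: T_f on R2; T_h on R0.
After a pretend grant, a maximal execution: T_a, T_e, T_i, T_d — then nothing else fits. Step-by-step check:
  pool = (1, 2, 2)
  T_a: need (0, 2, 1) fits (1, 2, 2); releases (2, 0, 0), pool now (3, 2, 2)
  T_e: need (1, 1, 2) fits (3, 2, 2); releases (1, 1, 1), pool now (4, 3, 3)
  T_i: need (4, 2, 0) fits (4, 3, 3); releases (2, 2, 2), pool now (6, 5, 5)
  T_d: need (0, 2, 5) fits (6, 5, 5); releases (0, 1, 1), pool now (6, 6, 6)
  blocked: T_f wants (7, 0, 2), pool (6, 6, 6) — not enough R2
  blocked: T_h wants (3, 7, 1), pool (6, 6, 6) — not enough R0
Post-grant, the permanently blocked set is T_f and T_h.


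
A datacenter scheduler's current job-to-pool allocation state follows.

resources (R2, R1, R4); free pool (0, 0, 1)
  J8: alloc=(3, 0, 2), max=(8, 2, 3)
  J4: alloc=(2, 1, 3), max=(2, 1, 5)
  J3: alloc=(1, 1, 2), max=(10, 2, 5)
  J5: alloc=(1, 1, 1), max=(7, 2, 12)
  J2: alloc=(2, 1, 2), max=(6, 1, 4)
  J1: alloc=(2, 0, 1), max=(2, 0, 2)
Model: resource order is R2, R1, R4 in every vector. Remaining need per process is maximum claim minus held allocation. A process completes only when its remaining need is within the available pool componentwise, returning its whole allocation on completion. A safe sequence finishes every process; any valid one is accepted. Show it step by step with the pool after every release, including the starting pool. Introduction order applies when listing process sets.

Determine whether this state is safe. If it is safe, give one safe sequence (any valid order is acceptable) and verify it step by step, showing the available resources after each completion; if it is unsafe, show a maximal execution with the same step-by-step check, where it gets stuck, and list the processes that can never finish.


SAFE, for example via the order J1, J4, J2, J8, J3, J5.
Key observation: J1 marks the first exact bind of the order: its need (0, 0, 1) fits the free (0, 0, 1) with zero slack on a requested resource.
Verifying each step:
  pool = (0, 0, 1)
  J1: need (0, 0, 1) fits (0, 0, 1); releases (2, 0, 1), pool now (2, 0, 2)
  J4: need (0, 0, 2) fits (2, 0, 2); releases (2, 1, 3), pool now (4, 1, 5)
  J2: need (4, 0, 2) fits (4, 1, 5); releases (2, 1, 2), pool now (6, 2, 7)
  J8: need (5, 2, 1) fits (6, 2, 7); releases (3, 0, 2), pool now (9, 2, 9)
  J3: need (9, 1, 3) fits (9, 2, 9); releases (1, 1, 2), pool now (10, 3, 11)
  J5: need (6, 1, 11) fits (10, 3, 11); releases (1, 1, 1), pool now (11, 4, 12)


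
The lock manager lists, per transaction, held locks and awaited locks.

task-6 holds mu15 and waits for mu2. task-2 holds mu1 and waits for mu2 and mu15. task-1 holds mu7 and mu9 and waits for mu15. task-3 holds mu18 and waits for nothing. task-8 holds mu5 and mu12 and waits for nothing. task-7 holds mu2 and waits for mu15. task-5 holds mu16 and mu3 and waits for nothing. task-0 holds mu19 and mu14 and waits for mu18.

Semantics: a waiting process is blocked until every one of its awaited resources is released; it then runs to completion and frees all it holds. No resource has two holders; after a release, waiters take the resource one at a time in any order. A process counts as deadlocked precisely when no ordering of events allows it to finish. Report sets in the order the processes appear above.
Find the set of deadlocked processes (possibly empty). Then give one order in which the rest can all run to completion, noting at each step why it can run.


Deadlocked: task-6, task-2, task-1 and task-7.
Key observation: nobody on the ring task-6 -> task-7 -> task-6 can start until another member finishes, which never happens; task-2 and task-1 wait into the deadlock from upstream.
One completion order for the rest: task-8, task-3, task-5, task-0.
Walking it through:
  task-8 waits on nothing -> runs at once and releases mu5 and mu12
  task-3 waits on nothing -> runs at once and releases mu18
  task-5 waits on nothing -> runs at once and releases mu16 and mu3
  run task-0 (all its waits — mu18 — are resolved); releases mu19 and mu14
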